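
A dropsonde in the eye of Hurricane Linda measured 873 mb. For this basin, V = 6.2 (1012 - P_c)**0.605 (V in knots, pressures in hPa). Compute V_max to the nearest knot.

ΔP = 1012 − 873 = 139 mb.
139^0.605 ≈ 19.794.
V ≈ 6.2 × 19.794 ≈ 122.7 kt.

123 kt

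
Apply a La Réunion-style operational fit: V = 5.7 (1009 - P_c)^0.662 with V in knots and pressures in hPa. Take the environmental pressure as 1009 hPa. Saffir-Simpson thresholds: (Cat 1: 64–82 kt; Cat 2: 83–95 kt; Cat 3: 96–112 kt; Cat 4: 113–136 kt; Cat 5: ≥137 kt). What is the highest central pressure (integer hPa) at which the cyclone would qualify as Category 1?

970 hPa

Category 1 begins at V = 64 kt.
Required ΔP = (64/5.7)^(1/0.662) = 11.228^1.511 ≈ 38.60 hPa.
P_c ≤ 1009 − 38.60 = 970.40, so the highest integer P_c is 970 hPa.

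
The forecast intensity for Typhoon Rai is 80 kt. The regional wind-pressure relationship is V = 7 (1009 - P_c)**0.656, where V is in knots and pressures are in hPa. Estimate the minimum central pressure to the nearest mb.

ΔP = (V / 7)^(1/0.656) = (80/7)^1.524.
80/7 = 11.429; 11.429^1.524 ≈ 41.00 mb.
P_c = 1009 − 41.00 = 968.00 ≈ 968 mb.

968 mb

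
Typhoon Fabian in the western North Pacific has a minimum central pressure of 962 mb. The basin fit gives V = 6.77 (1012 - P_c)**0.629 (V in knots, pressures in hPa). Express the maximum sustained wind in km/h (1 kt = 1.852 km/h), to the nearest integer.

ΔP = 1012 − 962 = 50 mb.
V ≈ 6.77 × 50^0.629 = 6.77 × 11.713 ≈ 79.294 kt.
79.294 × 1.852 ≈ 146.85 km/h → 147 km/h.

147 km/h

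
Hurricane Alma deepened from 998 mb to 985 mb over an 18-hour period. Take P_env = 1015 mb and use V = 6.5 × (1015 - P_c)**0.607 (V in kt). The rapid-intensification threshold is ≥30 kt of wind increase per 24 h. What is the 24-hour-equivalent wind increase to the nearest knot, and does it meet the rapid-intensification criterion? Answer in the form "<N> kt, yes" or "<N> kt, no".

V₁: ΔP = 17, V ≈ 6.5 × 17^0.607 ≈ 36.29 kt.
V₂: ΔP = 30, V ≈ 6.5 × 30^0.607 ≈ 51.23 kt.
ΔV over 18 h = 14.94 kt → 24 h equivalent = 14.94 × 24/18 ≈ 19.92 kt.
20 kt < 30 kt ⇒ not rapid intensification.

20 kt, no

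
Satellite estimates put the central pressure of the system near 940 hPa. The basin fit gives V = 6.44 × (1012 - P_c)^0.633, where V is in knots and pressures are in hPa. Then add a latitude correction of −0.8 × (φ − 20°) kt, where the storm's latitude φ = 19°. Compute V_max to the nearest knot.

ΔP = 1012 − 940 = 72 hPa.
72^0.633 ≈ 14.986.
V ≈ 6.44 × 14.986 ≈ 96.5 kt.
Latitude correction: −0.8 × (19 − 20) = 0.8 kt.
Corrected V ≈ 97.3 kt → 97 kt.

97 kt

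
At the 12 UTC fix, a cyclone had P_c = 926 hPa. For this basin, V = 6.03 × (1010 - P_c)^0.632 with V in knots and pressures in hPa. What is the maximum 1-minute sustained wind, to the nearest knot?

ΔP = 1010 − 926 = 84 hPa.
84^0.632 ≈ 16.449.
V ≈ 6.03 × 16.449 ≈ 99.2 kt.

99 kt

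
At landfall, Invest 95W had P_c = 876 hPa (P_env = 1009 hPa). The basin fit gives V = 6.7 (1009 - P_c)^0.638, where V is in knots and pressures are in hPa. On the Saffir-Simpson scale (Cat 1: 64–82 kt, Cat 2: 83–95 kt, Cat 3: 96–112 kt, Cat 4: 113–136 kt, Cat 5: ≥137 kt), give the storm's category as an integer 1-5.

ΔP = 1009 − 876 = 133 hPa.
V ≈ 6.7 × 133^0.638 = 6.7 × 22.65 ≈ 152 kt.
152 kt falls in the Category 5 band.

5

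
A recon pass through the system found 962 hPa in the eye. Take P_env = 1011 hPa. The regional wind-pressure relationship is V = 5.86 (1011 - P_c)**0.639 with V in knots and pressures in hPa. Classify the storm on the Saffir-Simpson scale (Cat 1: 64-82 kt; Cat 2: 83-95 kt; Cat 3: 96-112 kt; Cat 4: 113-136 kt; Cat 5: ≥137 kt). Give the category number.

ΔP = 1011 − 962 = 49 hPa.
V ≈ 5.86 × 49^0.639 = 5.86 × 12.02 ≈ 70 kt.
70 kt falls in the Category 1 band.

1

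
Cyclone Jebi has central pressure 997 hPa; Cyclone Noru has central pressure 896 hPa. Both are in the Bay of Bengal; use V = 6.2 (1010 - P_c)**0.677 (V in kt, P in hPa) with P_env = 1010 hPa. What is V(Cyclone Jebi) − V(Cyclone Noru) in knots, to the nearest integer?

Cyclone Jebi: ΔP = 13; V ≈ 6.2 × 13^0.677 ≈ 35.20 kt.
Cyclone Noru: ΔP = 114; V ≈ 6.2 × 114^0.677 ≈ 153.08 kt.
Difference ≈ 35.20 − 153.08 = -117.88 → -118 kt.

-118 kt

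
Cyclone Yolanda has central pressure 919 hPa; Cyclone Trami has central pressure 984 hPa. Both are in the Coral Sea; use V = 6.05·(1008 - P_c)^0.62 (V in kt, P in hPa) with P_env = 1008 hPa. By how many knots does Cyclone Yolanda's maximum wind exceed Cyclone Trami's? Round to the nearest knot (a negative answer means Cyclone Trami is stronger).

54 kt

Cyclone Yolanda: ΔP = 89; V ≈ 6.05 × 89^0.62 ≈ 97.81 kt.
Cyclone Trami: ΔP = 24; V ≈ 6.05 × 24^0.62 ≈ 43.40 kt.
Difference ≈ 97.81 − 43.40 = 54.41 → 54 kt.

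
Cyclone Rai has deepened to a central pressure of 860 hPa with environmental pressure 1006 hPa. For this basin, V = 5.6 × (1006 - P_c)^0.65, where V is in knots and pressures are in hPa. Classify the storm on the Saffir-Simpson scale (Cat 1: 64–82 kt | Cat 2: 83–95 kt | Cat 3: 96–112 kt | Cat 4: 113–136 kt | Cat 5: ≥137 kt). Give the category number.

5

ΔP = 1006 − 860 = 146 hPa.
V ≈ 5.6 × 146^0.65 = 5.6 × 25.52 ≈ 143 kt.
143 kt falls in the Category 5 band.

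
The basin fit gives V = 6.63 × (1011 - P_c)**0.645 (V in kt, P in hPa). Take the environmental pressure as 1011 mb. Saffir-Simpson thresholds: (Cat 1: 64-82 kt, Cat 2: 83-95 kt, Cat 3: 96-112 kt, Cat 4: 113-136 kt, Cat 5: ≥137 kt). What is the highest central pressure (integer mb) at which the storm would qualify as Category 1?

977 mb

Category 1 begins at V = 64 kt.
Required ΔP = (64/6.63)^(1/0.645) = 9.653^1.550 ≈ 33.62 mb.
P_c ≤ 1011 − 33.62 = 977.38, so the highest integer P_c is 977 mb.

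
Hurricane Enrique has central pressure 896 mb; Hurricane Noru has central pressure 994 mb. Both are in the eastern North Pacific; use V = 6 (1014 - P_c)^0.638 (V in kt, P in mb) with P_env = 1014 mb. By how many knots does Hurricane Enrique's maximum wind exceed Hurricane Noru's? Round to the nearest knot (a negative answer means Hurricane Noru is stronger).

Hurricane Enrique: ΔP = 118; V ≈ 6 × 118^0.638 ≈ 125.90 kt.
Hurricane Noru: ΔP = 20; V ≈ 6 × 20^0.638 ≈ 40.57 kt.
Difference ≈ 125.90 − 40.57 = 85.33 → 85 kt.

85 kt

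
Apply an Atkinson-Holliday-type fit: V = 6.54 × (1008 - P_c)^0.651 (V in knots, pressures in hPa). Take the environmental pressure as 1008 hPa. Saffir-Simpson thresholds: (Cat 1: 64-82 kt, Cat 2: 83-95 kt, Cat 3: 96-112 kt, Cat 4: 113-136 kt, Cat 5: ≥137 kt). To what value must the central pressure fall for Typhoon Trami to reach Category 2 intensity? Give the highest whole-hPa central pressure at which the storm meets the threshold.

Category 2 begins at V = 83 kt.
Required ΔP = (83/6.54)^(1/0.651) = 12.691^1.536 ≈ 49.55 hPa.
P_c ≤ 1008 − 49.55 = 958.45, so the highest integer P_c is 958 hPa.

958 hPa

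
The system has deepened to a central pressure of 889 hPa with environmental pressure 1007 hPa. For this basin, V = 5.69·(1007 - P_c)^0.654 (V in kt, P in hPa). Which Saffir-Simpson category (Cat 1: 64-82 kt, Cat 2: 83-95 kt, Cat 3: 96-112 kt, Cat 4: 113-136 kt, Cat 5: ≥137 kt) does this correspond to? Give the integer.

4

ΔP = 1007 − 889 = 118 hPa.
V ≈ 5.69 × 118^0.654 = 5.69 × 22.65 ≈ 129 kt.
129 kt falls in the Category 4 band.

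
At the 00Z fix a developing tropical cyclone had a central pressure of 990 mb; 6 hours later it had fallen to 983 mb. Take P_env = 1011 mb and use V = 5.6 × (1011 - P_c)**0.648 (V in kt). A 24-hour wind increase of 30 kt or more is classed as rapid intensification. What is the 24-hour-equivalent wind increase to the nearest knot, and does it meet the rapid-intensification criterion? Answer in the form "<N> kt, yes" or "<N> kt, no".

V₁: ΔP = 21, V ≈ 5.6 × 21^0.648 ≈ 40.27 kt.
V₂: ΔP = 28, V ≈ 5.6 × 28^0.648 ≈ 48.52 kt.
ΔV over 6 h = 8.25 kt → 24 h equivalent = 8.25 × 24/6 ≈ 33.00 kt.
33 kt ≥ 30 kt ⇒ rapid intensification.

33 kt, yes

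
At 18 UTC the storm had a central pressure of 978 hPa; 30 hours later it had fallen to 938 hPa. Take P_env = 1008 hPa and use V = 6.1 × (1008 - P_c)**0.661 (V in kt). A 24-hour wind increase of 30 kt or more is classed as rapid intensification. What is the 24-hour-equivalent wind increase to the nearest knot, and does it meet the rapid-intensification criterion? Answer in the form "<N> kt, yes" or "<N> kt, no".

V₁: ΔP = 30, V ≈ 6.1 × 30^0.661 ≈ 57.77 kt.
V₂: ΔP = 70, V ≈ 6.1 × 70^0.661 ≈ 101.14 kt.
ΔV over 30 h = 43.37 kt → 24 h equivalent = 43.37 × 24/30 ≈ 34.70 kt.
35 kt ≥ 30 kt ⇒ rapid intensification.

35 kt, yes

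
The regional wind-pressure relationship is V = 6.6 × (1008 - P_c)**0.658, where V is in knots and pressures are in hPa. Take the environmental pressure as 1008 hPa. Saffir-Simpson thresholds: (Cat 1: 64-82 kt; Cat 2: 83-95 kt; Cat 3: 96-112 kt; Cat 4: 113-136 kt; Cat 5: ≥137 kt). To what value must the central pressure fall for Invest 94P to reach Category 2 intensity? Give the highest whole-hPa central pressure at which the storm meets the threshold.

961 hPa

Category 2 begins at V = 83 kt.
Required ΔP = (83/6.6)^(1/0.658) = 12.576^1.520 ≈ 46.88 hPa.
P_c ≤ 1008 − 46.88 = 961.12, so the highest integer P_c is 961 hPa.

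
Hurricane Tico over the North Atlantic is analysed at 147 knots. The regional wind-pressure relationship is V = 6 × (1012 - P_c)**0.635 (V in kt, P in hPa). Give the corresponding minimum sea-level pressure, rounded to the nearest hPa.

ΔP = (V / 6)^(1/0.635) = (147/6)^1.575.
147/6 = 24.500; 24.500^1.575 ≈ 154.05 hPa.
P_c = 1012 − 154.05 = 857.95 ≈ 858 hPa.

858 hPa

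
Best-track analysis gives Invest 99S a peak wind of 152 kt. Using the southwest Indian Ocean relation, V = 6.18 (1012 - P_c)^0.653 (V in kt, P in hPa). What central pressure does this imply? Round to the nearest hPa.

ΔP = (V / 6.18)^(1/0.653) = (152/6.18)^1.531.
152/6.18 = 24.595; 24.595^1.531 ≈ 134.88 hPa.
P_c = 1012 − 134.88 = 877.12 ≈ 877 hPa.

877 hPa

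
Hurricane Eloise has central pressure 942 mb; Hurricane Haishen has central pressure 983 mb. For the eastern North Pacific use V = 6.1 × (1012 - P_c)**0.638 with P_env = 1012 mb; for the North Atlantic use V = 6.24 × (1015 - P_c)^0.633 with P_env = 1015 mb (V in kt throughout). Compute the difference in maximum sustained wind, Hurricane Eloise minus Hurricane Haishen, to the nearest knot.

Hurricane Eloise: ΔP = 70; V ≈ 6.1 × 70^0.638 ≈ 91.73 kt.
Hurricane Haishen: ΔP = 32; V ≈ 6.24 × 32^0.633 ≈ 55.97 kt.
Difference ≈ 91.73 − 55.97 = 35.76 → 36 kt.

36 kt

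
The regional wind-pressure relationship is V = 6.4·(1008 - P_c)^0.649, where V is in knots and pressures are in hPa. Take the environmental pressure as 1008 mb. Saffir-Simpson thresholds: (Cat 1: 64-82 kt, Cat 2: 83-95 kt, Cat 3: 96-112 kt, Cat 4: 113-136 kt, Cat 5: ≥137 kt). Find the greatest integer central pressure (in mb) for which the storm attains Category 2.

Category 2 begins at V = 83 kt.
Required ΔP = (83/6.4)^(1/0.649) = 12.969^1.541 ≈ 51.85 mb.
P_c ≤ 1008 − 51.85 = 956.15, so the highest integer P_c is 956 mb.

956 mb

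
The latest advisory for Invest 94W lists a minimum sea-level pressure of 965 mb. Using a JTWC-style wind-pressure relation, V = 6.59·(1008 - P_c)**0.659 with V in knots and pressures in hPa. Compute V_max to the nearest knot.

ΔP = 1008 − 965 = 43 mb.
43^0.659 ≈ 11.925.
V ≈ 6.59 × 11.925 ≈ 78.6 kt.

79 kt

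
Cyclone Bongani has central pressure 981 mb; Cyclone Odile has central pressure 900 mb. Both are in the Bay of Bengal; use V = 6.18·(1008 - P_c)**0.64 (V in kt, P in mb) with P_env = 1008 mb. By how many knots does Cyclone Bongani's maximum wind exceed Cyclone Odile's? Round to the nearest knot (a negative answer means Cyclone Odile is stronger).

-73 kt

Cyclone Bongani: ΔP = 27; V ≈ 6.18 × 27^0.64 ≈ 50.94 kt.
Cyclone Odile: ΔP = 108; V ≈ 6.18 × 108^0.64 ≈ 123.70 kt.
Difference ≈ 50.94 − 123.70 = -72.76 → -73 kt.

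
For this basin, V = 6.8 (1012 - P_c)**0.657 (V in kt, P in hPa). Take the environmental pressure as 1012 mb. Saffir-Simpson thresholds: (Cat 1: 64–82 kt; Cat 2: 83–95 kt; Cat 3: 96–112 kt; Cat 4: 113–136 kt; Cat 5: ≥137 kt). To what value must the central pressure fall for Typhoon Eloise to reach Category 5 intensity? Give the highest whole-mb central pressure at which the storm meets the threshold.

Category 5 begins at V = 137 kt.
Required ΔP = (137/6.8)^(1/0.657) = 20.147^1.522 ≈ 96.63 mb.
P_c ≤ 1012 − 96.63 = 915.37, so the highest integer P_c is 915 mb.

915 mb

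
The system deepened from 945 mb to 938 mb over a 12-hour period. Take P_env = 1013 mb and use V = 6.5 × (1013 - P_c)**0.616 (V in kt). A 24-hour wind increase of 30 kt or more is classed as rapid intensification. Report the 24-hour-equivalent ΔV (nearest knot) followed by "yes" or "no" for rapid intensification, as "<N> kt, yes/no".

11 kt, no

V₁: ΔP = 68, V ≈ 6.5 × 68^0.616 ≈ 87.45 kt.
V₂: ΔP = 75, V ≈ 6.5 × 75^0.616 ≈ 92.89 kt.
ΔV over 12 h = 5.44 kt → 24 h equivalent = 5.44 × 24/12 ≈ 10.88 kt.
11 kt < 30 kt ⇒ not rapid intensification.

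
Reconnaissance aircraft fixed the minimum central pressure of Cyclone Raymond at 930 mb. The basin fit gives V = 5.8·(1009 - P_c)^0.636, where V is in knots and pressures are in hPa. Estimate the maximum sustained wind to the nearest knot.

ΔP = 1009 − 930 = 79 mb.
79^0.636 ≈ 16.102.
V ≈ 5.8 × 16.102 ≈ 93.4 kt.

93 kt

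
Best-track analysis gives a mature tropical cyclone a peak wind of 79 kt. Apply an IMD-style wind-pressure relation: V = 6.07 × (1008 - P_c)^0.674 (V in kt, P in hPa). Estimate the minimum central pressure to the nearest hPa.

ΔP = (V / 6.07)^(1/0.674) = (79/6.07)^1.484.
79/6.07 = 13.015; 13.015^1.484 ≈ 45.03 hPa.
P_c = 1008 − 45.03 = 962.97 ≈ 963 hPa.

963 hPa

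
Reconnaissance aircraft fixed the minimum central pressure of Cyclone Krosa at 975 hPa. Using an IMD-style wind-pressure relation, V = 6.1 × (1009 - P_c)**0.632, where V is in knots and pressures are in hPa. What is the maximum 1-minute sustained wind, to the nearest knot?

57 kt

ΔP = 1009 − 975 = 34 hPa.
34^0.632 ≈ 9.287.
V ≈ 6.1 × 9.287 ≈ 56.7 kt.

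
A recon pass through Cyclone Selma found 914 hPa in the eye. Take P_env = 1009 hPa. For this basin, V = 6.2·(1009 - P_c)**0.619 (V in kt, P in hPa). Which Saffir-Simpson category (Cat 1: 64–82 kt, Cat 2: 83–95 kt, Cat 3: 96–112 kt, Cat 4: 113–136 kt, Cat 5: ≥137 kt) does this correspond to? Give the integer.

3

ΔP = 1009 − 914 = 95 hPa.
V ≈ 6.2 × 95^0.619 = 6.2 × 16.76 ≈ 104 kt.
104 kt falls in the Category 3 band.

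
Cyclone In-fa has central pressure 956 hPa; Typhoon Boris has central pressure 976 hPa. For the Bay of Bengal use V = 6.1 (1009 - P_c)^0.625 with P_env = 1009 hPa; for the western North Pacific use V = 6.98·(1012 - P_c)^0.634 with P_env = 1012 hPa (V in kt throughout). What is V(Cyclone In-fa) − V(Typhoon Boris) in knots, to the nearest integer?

5 kt

Cyclone In-fa: ΔP = 53; V ≈ 6.1 × 53^0.625 ≈ 72.95 kt.
Typhoon Boris: ΔP = 36; V ≈ 6.98 × 36^0.634 ≈ 67.69 kt.
Difference ≈ 72.95 − 67.69 = 5.26 → 5 kt.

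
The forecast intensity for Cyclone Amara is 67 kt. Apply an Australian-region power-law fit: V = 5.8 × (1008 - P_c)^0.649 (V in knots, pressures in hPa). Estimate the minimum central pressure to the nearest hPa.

965 hPa

ΔP = (V / 5.8)^(1/0.649) = (67/5.8)^1.541.
67/5.8 = 11.552; 11.552^1.541 ≈ 43.39 hPa.
P_c = 1008 − 43.39 = 964.61 ≈ 965 hPa.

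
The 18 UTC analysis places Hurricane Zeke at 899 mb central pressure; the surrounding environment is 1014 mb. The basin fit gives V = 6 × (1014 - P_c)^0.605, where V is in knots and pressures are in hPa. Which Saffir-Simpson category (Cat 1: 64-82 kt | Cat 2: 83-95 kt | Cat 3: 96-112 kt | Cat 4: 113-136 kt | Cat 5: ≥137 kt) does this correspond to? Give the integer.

3

ΔP = 1014 − 899 = 115 mb.
V ≈ 6 × 115^0.605 = 6 × 17.65 ≈ 106 kt.
106 kt falls in the Category 3 band.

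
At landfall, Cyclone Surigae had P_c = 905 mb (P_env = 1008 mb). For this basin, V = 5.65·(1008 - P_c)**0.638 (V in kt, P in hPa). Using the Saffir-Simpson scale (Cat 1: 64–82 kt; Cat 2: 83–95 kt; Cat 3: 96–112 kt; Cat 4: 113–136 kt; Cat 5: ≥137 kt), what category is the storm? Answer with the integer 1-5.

ΔP = 1008 − 905 = 103 mb.
V ≈ 5.65 × 103^0.638 = 5.65 × 19.24 ≈ 109 kt.
109 kt falls in the Category 3 band.

3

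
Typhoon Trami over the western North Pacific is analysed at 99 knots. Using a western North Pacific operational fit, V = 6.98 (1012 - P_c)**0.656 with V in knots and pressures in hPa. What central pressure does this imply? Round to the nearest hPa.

955 hPa

ΔP = (V / 6.98)^(1/0.656) = (99/6.98)^1.524.
99/6.98 = 14.183; 14.183^1.524 ≈ 56.99 hPa.
P_c = 1012 − 56.99 = 955.01 ≈ 955 hPa.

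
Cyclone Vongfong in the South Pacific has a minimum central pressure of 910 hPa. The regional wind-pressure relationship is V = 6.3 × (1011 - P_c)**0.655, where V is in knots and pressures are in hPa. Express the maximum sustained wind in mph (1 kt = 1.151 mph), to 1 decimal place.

ΔP = 1011 − 910 = 101 hPa.
V ≈ 6.3 × 101^0.655 = 6.3 × 20.551 ≈ 129.471 kt.
129.471 × 1.151 ≈ 149.02 mph → 149.0 mph.

149.0 mph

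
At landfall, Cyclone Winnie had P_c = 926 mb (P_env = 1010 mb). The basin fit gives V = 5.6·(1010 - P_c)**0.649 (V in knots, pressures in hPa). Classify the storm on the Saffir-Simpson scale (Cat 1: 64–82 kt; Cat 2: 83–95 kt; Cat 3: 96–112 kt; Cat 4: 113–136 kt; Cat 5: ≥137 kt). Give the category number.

ΔP = 1010 − 926 = 84 mb.
V ≈ 5.6 × 84^0.649 = 5.6 × 17.74 ≈ 99 kt.
99 kt falls in the Category 3 band.

3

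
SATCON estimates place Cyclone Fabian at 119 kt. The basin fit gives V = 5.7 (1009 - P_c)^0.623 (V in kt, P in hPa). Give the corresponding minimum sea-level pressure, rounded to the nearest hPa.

ΔP = (V / 5.7)^(1/0.623) = (119/5.7)^1.605.
119/5.7 = 20.877; 20.877^1.605 ≈ 131.30 hPa.
P_c = 1009 − 131.30 = 877.70 ≈ 878 hPa.

878 hPa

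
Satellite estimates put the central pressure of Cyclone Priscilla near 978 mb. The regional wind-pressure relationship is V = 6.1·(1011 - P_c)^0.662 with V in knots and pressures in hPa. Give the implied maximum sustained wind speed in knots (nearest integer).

ΔP = 1011 − 978 = 33 mb.
33^0.662 ≈ 10.122.
V ≈ 6.1 × 10.122 ≈ 61.7 kt.

62 kt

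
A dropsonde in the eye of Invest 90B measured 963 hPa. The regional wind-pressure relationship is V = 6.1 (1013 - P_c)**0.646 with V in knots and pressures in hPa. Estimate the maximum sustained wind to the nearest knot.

ΔP = 1013 − 963 = 50 hPa.
50^0.646 ≈ 12.518.
V ≈ 6.1 × 12.518 ≈ 76.4 kt.

76 kt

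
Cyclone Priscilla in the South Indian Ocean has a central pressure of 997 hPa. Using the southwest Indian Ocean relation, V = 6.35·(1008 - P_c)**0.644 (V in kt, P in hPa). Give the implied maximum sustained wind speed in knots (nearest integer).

ΔP = 1008 − 997 = 11 hPa.
11^0.644 ≈ 4.684.
V ≈ 6.35 × 4.684 ≈ 29.7 kt.

30 kt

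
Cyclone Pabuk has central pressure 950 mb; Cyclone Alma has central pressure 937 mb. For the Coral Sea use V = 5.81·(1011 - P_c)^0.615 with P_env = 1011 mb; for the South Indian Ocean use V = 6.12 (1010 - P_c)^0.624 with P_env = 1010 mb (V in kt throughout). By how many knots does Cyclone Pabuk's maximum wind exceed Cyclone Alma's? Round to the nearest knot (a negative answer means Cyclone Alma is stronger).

-16 kt

Cyclone Pabuk: ΔP = 61; V ≈ 5.81 × 61^0.615 ≈ 72.80 kt.
Cyclone Alma: ΔP = 73; V ≈ 6.12 × 73^0.624 ≈ 89.02 kt.
Difference ≈ 72.80 − 89.02 = -16.22 → -16 kt.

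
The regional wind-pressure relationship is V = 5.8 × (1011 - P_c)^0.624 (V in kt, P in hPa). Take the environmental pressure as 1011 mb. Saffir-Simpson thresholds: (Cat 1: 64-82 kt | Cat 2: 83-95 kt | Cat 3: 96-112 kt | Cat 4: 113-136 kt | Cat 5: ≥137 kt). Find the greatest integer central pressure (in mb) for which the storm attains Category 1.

964 mb

Category 1 begins at V = 64 kt.
Required ΔP = (64/5.8)^(1/0.624) = 11.034^1.603 ≈ 46.89 mb.
P_c ≤ 1011 − 46.89 = 964.11, so the highest integer P_c is 964 mb.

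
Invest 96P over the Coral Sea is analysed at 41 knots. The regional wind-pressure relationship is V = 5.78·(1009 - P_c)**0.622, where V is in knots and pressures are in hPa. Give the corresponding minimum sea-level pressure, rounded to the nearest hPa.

ΔP = (V / 5.78)^(1/0.622) = (41/5.78)^1.608.
41/5.78 = 7.093; 7.093^1.608 ≈ 23.33 hPa.
P_c = 1009 − 23.33 = 985.67 ≈ 986 hPa.

986 hPa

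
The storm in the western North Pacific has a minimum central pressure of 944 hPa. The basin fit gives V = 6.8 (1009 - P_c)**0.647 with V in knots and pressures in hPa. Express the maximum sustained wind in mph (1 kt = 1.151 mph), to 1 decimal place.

116.6 mph

ΔP = 1009 − 944 = 65 hPa.
V ≈ 6.8 × 65^0.647 = 6.8 × 14.892 ≈ 101.266 kt.
101.266 × 1.151 ≈ 116.56 mph → 116.6 mph.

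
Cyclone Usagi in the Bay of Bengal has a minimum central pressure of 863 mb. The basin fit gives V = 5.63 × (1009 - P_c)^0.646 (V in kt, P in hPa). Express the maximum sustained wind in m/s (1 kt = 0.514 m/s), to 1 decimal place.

ΔP = 1009 − 863 = 146 mb.
V ≈ 5.63 × 146^0.646 = 5.63 × 25.013 ≈ 140.825 kt.
140.825 × 0.514 ≈ 72.38 m/s → 72.4 m/s.

72.4 m/s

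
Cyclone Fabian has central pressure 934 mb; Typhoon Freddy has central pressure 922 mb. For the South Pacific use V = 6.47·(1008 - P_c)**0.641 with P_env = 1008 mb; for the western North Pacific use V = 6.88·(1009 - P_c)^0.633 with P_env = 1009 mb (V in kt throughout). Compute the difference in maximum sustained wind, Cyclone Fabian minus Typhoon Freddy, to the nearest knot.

Cyclone Fabian: ΔP = 74; V ≈ 6.47 × 74^0.641 ≈ 102.11 kt.
Typhoon Freddy: ΔP = 87; V ≈ 6.88 × 87^0.633 ≈ 116.23 kt.
Difference ≈ 102.11 − 116.23 = -14.12 → -14 kt.

-14 kt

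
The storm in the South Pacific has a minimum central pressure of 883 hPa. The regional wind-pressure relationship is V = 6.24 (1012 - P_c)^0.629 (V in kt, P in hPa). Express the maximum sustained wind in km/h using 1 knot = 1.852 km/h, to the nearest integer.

246 km/h

ΔP = 1012 − 883 = 129 hPa.
V ≈ 6.24 × 129^0.629 = 6.24 × 21.260 ≈ 132.662 kt.
132.662 × 1.852 ≈ 245.69 km/h → 246 km/h.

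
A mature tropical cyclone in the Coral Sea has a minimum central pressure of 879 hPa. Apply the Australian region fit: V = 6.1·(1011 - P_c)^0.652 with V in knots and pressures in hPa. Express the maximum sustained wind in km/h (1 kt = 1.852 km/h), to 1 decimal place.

ΔP = 1011 − 879 = 132 hPa.
V ≈ 6.1 × 132^0.652 = 6.1 × 24.133 ≈ 147.212 kt.
147.212 × 1.852 ≈ 272.64 km/h → 272.6 km/h.

272.6 km/h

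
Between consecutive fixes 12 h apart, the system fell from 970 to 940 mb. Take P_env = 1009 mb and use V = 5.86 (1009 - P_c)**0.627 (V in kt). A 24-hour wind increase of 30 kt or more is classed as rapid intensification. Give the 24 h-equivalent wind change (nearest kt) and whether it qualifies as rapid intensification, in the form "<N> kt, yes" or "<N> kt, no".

50 kt, yes

V₁: ΔP = 39, V ≈ 5.86 × 39^0.627 ≈ 58.28 kt.
V₂: ΔP = 69, V ≈ 5.86 × 69^0.627 ≈ 83.34 kt.
ΔV over 12 h = 25.06 kt → 24 h equivalent = 25.06 × 24/12 ≈ 50.12 kt.
50 kt ≥ 30 kt ⇒ rapid intensification.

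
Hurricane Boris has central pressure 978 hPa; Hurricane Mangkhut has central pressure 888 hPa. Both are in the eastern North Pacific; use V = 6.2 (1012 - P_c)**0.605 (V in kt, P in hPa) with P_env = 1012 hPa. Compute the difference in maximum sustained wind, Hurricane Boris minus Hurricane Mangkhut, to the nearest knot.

-62 kt

Hurricane Boris: ΔP = 34; V ≈ 6.2 × 34^0.605 ≈ 52.35 kt.
Hurricane Mangkhut: ΔP = 124; V ≈ 6.2 × 124^0.605 ≈ 114.53 kt.
Difference ≈ 52.35 − 114.53 = -62.18 → -62 kt.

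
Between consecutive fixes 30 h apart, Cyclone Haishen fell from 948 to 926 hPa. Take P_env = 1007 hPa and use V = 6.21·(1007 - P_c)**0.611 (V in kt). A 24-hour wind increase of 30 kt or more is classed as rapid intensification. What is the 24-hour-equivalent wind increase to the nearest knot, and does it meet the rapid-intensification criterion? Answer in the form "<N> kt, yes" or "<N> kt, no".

V₁: ΔP = 59, V ≈ 6.21 × 59^0.611 ≈ 75.00 kt.
V₂: ΔP = 81, V ≈ 6.21 × 81^0.611 ≈ 91.03 kt.
ΔV over 30 h = 16.03 kt → 24 h equivalent = 16.03 × 24/30 ≈ 12.82 kt.
13 kt < 30 kt ⇒ not rapid intensification.

13 kt, no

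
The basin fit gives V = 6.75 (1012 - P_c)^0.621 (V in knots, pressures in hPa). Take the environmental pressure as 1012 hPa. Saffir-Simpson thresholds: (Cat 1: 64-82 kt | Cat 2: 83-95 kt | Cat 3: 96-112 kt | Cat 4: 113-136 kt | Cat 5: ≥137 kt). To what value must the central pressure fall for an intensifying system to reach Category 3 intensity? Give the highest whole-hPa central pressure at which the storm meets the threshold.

940 hPa

Category 3 begins at V = 96 kt.
Required ΔP = (96/6.75)^(1/0.621) = 14.222^1.610 ≈ 71.88 hPa.
P_c ≤ 1012 − 71.88 = 940.12, so the highest integer P_c is 940 hPa.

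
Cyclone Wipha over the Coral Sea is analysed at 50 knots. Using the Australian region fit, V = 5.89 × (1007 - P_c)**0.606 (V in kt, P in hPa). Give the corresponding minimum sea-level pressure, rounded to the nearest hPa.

ΔP = (V / 5.89)^(1/0.606) = (50/5.89)^1.650.
50/5.89 = 8.489; 8.489^1.650 ≈ 34.10 hPa.
P_c = 1007 − 34.10 = 972.90 ≈ 973 hPa.

973 hPa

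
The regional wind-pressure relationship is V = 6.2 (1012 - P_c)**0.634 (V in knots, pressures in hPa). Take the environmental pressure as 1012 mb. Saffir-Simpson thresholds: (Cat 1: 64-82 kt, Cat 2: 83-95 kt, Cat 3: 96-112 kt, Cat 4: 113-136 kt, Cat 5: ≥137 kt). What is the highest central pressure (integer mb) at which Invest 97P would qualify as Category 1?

972 mb

Category 1 begins at V = 64 kt.
Required ΔP = (64/6.2)^(1/0.634) = 10.323^1.577 ≈ 39.72 mb.
P_c ≤ 1012 − 39.72 = 972.28, so the highest integer P_c is 972 mb.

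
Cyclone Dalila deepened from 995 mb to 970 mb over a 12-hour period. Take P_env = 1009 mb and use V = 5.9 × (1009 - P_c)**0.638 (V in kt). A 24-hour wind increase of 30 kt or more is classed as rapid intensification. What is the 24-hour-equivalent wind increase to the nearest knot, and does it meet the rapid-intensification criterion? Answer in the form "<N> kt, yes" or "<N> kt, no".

59 kt, yes

V₁: ΔP = 14, V ≈ 5.9 × 14^0.638 ≈ 31.77 kt.
V₂: ΔP = 39, V ≈ 5.9 × 39^0.638 ≈ 61.09 kt.
ΔV over 12 h = 29.32 kt → 24 h equivalent = 29.32 × 24/12 ≈ 58.64 kt.
59 kt ≥ 30 kt ⇒ rapid intensification.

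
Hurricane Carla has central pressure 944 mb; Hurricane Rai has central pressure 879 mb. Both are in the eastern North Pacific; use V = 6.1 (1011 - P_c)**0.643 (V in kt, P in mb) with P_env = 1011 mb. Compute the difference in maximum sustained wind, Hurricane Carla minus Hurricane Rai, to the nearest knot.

-50 kt

Hurricane Carla: ΔP = 67; V ≈ 6.1 × 67^0.643 ≈ 91.10 kt.
Hurricane Rai: ΔP = 132; V ≈ 6.1 × 132^0.643 ≈ 140.88 kt.
Difference ≈ 91.10 − 140.88 = -49.78 → -50 kt.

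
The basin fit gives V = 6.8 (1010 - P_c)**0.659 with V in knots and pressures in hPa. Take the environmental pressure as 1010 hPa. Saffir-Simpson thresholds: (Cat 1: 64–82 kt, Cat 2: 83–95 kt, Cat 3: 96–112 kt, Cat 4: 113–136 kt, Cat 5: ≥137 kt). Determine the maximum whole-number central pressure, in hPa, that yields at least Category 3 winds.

Category 3 begins at V = 96 kt.
Required ΔP = (96/6.8)^(1/0.659) = 14.118^1.517 ≈ 55.55 hPa.
P_c ≤ 1010 − 55.55 = 954.45, so the highest integer P_c is 954 hPa.

954 hPa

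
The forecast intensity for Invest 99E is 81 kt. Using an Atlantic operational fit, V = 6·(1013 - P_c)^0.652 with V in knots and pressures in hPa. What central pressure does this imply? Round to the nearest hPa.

ΔP = (V / 6)^(1/0.652) = (81/6)^1.534.
81/6 = 13.500; 13.500^1.534 ≈ 54.16 hPa.
P_c = 1013 − 54.16 = 958.84 ≈ 959 hPa.

959 hPa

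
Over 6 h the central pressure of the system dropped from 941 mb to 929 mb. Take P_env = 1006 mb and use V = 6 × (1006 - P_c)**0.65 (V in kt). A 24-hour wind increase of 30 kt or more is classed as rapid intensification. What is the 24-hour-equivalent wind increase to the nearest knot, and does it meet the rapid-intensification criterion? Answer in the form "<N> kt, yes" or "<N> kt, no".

V₁: ΔP = 65, V ≈ 6 × 65^0.65 ≈ 90.48 kt.
V₂: ΔP = 77, V ≈ 6 × 77^0.65 ≈ 101.01 kt.
ΔV over 6 h = 10.53 kt → 24 h equivalent = 10.53 × 24/6 ≈ 42.12 kt.
42 kt ≥ 30 kt ⇒ rapid intensification.

42 kt, yes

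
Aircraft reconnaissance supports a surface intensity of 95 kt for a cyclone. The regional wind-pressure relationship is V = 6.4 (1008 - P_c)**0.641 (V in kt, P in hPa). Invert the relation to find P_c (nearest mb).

ΔP = (V / 6.4)^(1/0.641) = (95/6.4)^1.560.
95/6.4 = 14.844; 14.844^1.560 ≈ 67.25 mb.
P_c = 1008 − 67.25 = 940.75 ≈ 941 mb.

941 mb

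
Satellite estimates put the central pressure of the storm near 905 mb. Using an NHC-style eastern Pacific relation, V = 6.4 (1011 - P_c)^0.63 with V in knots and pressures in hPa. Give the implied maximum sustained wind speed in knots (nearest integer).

ΔP = 1011 − 905 = 106 mb.
106^0.63 ≈ 18.877.
V ≈ 6.4 × 18.877 ≈ 120.8 kt.

121 kt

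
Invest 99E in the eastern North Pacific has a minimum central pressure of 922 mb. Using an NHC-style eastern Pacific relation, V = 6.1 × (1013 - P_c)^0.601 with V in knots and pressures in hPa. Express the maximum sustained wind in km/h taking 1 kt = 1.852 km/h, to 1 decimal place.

ΔP = 1013 − 922 = 91 mb.
V ≈ 6.1 × 91^0.601 = 6.1 × 15.045 ≈ 91.773 kt.
91.773 × 1.852 ≈ 169.96 km/h → 170.0 km/h.

170.0 km/h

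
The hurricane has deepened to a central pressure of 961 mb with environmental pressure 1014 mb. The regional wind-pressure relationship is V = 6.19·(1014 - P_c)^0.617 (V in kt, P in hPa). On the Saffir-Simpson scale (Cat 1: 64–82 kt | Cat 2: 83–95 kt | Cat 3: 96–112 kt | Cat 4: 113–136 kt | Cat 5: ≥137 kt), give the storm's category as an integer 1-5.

1

ΔP = 1014 − 961 = 53 mb.
V ≈ 6.19 × 53^0.617 = 6.19 × 11.58 ≈ 72 kt.
72 kt falls in the Category 1 band.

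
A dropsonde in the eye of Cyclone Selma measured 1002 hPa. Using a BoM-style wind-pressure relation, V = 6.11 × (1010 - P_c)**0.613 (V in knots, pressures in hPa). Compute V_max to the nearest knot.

ΔP = 1010 − 1002 = 8 hPa.
8^0.613 ≈ 3.578.
V ≈ 6.11 × 3.578 ≈ 21.9 kt.

22 kt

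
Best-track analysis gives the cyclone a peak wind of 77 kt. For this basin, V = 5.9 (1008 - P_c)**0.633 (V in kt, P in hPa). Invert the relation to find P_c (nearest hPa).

ΔP = (V / 5.9)^(1/0.633) = (77/5.9)^1.580.
77/5.9 = 13.051; 13.051^1.580 ≈ 57.87 hPa.
P_c = 1008 − 57.87 = 950.13 ≈ 950 hPa.

950 hPa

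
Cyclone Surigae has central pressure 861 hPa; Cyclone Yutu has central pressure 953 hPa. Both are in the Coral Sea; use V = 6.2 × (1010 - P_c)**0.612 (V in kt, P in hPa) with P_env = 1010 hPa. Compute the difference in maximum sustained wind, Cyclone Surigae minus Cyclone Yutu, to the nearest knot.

59 kt

Cyclone Surigae: ΔP = 149; V ≈ 6.2 × 149^0.612 ≈ 132.55 kt.
Cyclone Yutu: ΔP = 57; V ≈ 6.2 × 57^0.612 ≈ 73.62 kt.
Difference ≈ 132.55 − 73.62 = 58.93 → 59 kt.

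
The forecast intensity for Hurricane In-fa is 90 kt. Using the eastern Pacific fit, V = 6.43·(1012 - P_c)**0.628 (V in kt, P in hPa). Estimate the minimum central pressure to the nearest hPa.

945 hPa

ΔP = (V / 6.43)^(1/0.628) = (90/6.43)^1.592.
90/6.43 = 13.997; 13.997^1.592 ≈ 66.82 hPa.
P_c = 1012 − 66.82 = 945.18 ≈ 945 hPa.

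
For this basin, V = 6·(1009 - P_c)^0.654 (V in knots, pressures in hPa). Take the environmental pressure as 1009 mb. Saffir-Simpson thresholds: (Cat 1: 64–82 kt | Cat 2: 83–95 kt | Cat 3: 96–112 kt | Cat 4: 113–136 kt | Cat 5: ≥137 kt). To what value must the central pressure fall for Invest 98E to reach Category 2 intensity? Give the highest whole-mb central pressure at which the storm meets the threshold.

Category 2 begins at V = 83 kt.
Required ΔP = (83/6)^(1/0.654) = 13.833^1.529 ≈ 55.53 mb.
P_c ≤ 1009 − 55.53 = 953.47, so the highest integer P_c is 953 mb.

953 mb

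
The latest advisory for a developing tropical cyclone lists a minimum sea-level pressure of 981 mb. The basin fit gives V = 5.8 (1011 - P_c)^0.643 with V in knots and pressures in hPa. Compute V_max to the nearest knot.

ΔP = 1011 − 981 = 30 mb.
30^0.643 ≈ 8.908.
V ≈ 5.8 × 8.908 ≈ 51.7 kt.

52 kt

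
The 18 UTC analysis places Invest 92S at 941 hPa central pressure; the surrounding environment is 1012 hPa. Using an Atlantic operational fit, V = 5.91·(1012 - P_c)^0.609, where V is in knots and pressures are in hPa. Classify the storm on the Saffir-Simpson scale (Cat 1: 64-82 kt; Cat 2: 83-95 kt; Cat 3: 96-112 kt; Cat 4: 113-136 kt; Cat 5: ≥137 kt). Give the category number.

1

ΔP = 1012 − 941 = 71 hPa.
V ≈ 5.91 × 71^0.609 = 5.91 × 13.41 ≈ 79 kt.
79 kt falls in the Category 1 band.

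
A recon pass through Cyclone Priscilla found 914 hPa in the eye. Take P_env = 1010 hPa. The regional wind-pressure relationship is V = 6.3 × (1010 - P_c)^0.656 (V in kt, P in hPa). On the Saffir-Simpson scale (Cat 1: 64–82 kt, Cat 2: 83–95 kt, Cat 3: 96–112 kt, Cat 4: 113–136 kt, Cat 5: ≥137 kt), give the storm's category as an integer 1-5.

4

ΔP = 1010 − 914 = 96 hPa.
V ≈ 6.3 × 96^0.656 = 6.3 × 19.97 ≈ 126 kt.
126 kt falls in the Category 4 band.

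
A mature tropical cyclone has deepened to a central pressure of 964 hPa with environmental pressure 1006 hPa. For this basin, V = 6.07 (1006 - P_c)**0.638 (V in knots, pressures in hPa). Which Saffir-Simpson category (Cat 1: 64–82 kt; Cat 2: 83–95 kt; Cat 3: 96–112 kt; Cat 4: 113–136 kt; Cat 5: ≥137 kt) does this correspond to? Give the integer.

1

ΔP = 1006 − 964 = 42 hPa.
V ≈ 6.07 × 42^0.638 = 6.07 × 10.86 ≈ 66 kt.
66 kt falls in the Category 1 band.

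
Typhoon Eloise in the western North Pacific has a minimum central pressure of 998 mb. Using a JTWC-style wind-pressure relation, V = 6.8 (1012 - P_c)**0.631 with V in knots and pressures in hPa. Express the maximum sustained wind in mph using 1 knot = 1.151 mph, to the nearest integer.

ΔP = 1012 − 998 = 14 mb.
V ≈ 6.8 × 14^0.631 = 6.8 × 5.287 ≈ 35.951 kt.
35.951 × 1.151 ≈ 41.38 mph → 41 mph.

41 mph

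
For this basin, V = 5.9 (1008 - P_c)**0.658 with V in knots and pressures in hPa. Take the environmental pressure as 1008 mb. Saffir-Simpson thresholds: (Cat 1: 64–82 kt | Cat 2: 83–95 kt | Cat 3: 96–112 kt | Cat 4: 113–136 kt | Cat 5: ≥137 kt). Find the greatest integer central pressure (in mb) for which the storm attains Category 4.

Category 4 begins at V = 113 kt.
Required ΔP = (113/5.9)^(1/0.658) = 19.153^1.520 ≈ 88.85 mb.
P_c ≤ 1008 − 88.85 = 919.15, so the highest integer P_c is 919 mb.

919 mb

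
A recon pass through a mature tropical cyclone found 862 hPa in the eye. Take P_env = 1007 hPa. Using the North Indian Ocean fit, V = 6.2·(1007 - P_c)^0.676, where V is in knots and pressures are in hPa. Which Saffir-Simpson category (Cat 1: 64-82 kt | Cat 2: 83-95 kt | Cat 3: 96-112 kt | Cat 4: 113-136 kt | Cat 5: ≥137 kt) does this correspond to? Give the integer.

5

ΔP = 1007 − 862 = 145 hPa.
V ≈ 6.2 × 145^0.676 = 6.2 × 28.91 ≈ 179 kt.
179 kt falls in the Category 5 band.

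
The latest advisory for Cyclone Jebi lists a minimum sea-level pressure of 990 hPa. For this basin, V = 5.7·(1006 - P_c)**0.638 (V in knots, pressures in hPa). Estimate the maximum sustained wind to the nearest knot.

33 kt

ΔP = 1006 − 990 = 16 hPa.
16^0.638 ≈ 5.864.
V ≈ 5.7 × 5.864 ≈ 33.4 kt.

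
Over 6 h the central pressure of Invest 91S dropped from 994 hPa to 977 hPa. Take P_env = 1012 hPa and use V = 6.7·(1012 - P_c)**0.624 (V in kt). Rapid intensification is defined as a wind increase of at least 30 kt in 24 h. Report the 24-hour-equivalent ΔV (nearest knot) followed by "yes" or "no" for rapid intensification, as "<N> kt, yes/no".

84 kt, yes

V₁: ΔP = 18, V ≈ 6.7 × 18^0.624 ≈ 40.68 kt.
V₂: ΔP = 35, V ≈ 6.7 × 35^0.624 ≈ 61.60 kt.
ΔV over 6 h = 20.92 kt → 24 h equivalent = 20.92 × 24/6 ≈ 83.68 kt.
84 kt ≥ 30 kt ⇒ rapid intensification.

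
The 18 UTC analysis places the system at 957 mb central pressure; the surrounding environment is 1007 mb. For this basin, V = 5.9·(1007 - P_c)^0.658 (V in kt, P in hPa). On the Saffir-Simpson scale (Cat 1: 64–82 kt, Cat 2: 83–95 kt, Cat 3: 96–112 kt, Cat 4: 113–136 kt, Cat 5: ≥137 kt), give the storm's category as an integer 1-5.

ΔP = 1007 − 957 = 50 mb.
V ≈ 5.9 × 50^0.658 = 5.9 × 13.12 ≈ 77 kt.
77 kt falls in the Category 1 band.

1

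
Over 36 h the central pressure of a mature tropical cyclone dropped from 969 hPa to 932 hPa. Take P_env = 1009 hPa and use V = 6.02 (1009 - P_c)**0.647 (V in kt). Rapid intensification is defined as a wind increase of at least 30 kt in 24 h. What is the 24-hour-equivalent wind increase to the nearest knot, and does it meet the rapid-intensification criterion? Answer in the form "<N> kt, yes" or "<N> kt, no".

23 kt, no

V₁: ΔP = 40, V ≈ 6.02 × 40^0.647 ≈ 65.48 kt.
V₂: ΔP = 77, V ≈ 6.02 × 77^0.647 ≈ 100.04 kt.
ΔV over 36 h = 34.56 kt → 24 h equivalent = 34.56 × 24/36 ≈ 23.04 kt.
23 kt < 30 kt ⇒ not rapid intensification.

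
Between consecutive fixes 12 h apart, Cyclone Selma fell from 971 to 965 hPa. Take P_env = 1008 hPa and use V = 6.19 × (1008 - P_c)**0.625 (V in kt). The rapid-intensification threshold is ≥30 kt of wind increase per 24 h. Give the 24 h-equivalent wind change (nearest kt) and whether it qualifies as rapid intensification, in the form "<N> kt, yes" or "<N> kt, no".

12 kt, no

V₁: ΔP = 37, V ≈ 6.19 × 37^0.625 ≈ 59.13 kt.
V₂: ΔP = 43, V ≈ 6.19 × 43^0.625 ≈ 64.95 kt.
ΔV over 12 h = 5.82 kt → 24 h equivalent = 5.82 × 24/12 ≈ 11.64 kt.
12 kt < 30 kt ⇒ not rapid intensification.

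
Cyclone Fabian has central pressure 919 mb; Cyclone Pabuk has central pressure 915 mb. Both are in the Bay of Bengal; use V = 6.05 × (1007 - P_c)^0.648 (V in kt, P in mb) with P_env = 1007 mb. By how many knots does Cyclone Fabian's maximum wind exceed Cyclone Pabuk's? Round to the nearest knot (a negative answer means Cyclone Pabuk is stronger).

-3 kt

Cyclone Fabian: ΔP = 88; V ≈ 6.05 × 88^0.648 ≈ 110.10 kt.
Cyclone Pabuk: ΔP = 92; V ≈ 6.05 × 92^0.648 ≈ 113.32 kt.
Difference ≈ 110.10 − 113.32 = -3.22 → -3 kt.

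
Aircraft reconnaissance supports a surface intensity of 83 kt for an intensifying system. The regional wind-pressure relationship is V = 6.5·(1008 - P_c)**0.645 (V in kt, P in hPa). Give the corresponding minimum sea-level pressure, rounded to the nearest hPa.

ΔP = (V / 6.5)^(1/0.645) = (83/6.5)^1.550.
83/6.5 = 12.769; 12.769^1.550 ≈ 51.88 hPa.
P_c = 1008 − 51.88 = 956.12 ≈ 956 hPa.

956 hPa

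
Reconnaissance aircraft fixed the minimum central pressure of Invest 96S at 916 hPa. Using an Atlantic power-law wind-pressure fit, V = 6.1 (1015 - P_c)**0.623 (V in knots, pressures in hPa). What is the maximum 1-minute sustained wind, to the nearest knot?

107 kt

ΔP = 1015 − 916 = 99 hPa.
99^0.623 ≈ 17.510.
V ≈ 6.1 × 17.510 ≈ 106.8 kt.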